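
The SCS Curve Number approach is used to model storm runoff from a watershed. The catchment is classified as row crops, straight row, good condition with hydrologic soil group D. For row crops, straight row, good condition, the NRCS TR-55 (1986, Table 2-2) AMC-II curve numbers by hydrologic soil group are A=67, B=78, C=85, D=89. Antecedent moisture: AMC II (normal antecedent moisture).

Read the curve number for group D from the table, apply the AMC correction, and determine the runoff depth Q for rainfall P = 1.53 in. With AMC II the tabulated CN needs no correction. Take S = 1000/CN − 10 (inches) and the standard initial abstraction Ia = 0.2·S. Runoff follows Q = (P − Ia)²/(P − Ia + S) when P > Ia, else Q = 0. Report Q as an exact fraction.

NRCS table: row crops, straight row, good condition, soil group D → CN(II) = 89
AMC II — tabulated CN = 89 applies directly.
S = 1000/89 − 10 = 110/89 in ≈ 1.236 in
Ia = 0.2·(110/89) = 22/89 in ≈ 0.247 in
Since P=1.530 > Ia=0.247: effective rainfall P−Ia = 11417/8900 in
Q: (11417/8900)² ÷ (22417/8900) = 130347889/199511300 in (≈ 0.653 in)

Q = 130347889/199511300 in ≈ 0.653 in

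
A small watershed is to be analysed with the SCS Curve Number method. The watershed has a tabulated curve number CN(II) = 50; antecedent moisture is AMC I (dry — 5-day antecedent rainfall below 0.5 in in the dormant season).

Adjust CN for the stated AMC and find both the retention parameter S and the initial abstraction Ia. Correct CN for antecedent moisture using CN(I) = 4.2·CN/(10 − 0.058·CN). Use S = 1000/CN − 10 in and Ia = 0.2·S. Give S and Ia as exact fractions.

S = 500/21 in ≈ 23.810 in; Ia = 100/21 in ≈ 4.762 in

Adjust CN=50 to AMC I: 4.2·50/(10 − 0.058·50) → 210 ÷ (71/10) = 2100/71 ≈ 29.577
Max retention: S = 1000/(2100/71) − 10 = 500/21 in (≈ 23.810 in)
Initial abstraction Ia = S/5 = (500/21)/5 = 100/21 ≈ 4.762 in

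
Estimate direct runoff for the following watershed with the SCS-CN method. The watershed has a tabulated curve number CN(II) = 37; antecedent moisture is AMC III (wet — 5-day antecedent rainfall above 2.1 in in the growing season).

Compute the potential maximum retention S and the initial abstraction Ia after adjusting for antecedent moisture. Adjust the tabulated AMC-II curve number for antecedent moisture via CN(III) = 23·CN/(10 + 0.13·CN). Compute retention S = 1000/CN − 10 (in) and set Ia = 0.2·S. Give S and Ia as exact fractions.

S = 6300/851 in ≈ 7.403 in; Ia = 1260/851 in ≈ 1.481 in

Adjust CN=37 to AMC III: 23·37/(10 + 0.13·37) → 851 ÷ (1481/100) = 85100/1481 ≈ 57.461
S = 1000/(85100/1481) − 10 = 6300/851 in ≈ 7.403 in
Ia = 0.2S: 0.2·7.403 = 1.481 in (exactly 1260/851)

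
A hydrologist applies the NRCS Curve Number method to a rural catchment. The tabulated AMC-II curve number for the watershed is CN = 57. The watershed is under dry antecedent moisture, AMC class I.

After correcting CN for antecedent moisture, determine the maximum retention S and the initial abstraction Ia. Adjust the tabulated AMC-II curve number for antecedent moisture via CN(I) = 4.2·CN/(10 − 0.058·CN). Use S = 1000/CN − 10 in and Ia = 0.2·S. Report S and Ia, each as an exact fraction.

S = 21500/1197 in ≈ 17.962 in; Ia = 4300/1197 in ≈ 3.592 in

Adjust CN=57 to AMC I: 4.2·57/(10 − 0.058·57) → (1197/5) ÷ (3347/500) = 119700/3347 ≈ 35.763
Retention S: 1000/CN − 10 with CN=35.763 → S = 21500/1197 ≈ 17.962 in
Ia = 0.2·(21500/1197) = 4300/1197 in ≈ 3.592 in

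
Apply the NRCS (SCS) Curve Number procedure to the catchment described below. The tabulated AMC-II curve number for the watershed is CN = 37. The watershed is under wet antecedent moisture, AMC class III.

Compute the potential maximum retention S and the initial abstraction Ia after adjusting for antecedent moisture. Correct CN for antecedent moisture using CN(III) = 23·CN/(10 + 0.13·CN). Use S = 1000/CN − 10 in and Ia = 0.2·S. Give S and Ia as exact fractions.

Adjust CN=37 to AMC III: 23·37/(10 + 0.13·37) → 851 ÷ (1481/100) = 85100/1481 ≈ 57.461
Max retention: S = 1000/(85100/1481) − 10 = 6300/851 in (≈ 7.403 in)
Ia = 0.2S: 0.2·7.403 = 1.481 in (exactly 1260/851)

S = 6300/851 in ≈ 7.403 in; Ia = 1260/851 in ≈ 1.481 in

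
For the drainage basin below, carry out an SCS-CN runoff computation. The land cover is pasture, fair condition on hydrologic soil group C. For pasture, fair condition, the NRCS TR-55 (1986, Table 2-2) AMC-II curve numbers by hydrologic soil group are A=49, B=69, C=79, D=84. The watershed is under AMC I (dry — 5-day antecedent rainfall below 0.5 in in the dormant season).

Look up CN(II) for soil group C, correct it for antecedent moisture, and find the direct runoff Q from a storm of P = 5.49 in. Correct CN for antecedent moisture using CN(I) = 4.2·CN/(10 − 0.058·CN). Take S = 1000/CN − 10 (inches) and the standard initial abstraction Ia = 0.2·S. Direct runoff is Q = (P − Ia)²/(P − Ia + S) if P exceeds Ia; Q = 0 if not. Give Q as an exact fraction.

Q = 1113623641/658630900 in ≈ 1.691 in

NRCS table: pasture, fair condition, soil group C → CN(II) = 79
Adjust CN=79 to AMC I: 4.2·79/(10 − 0.058·79) → (1659/5) ÷ (2709/500) = 7900/129 ≈ 61.240
Retention S: 1000/CN − 10 with CN=61.240 → S = 500/79 ≈ 6.329 in
Ia = 0.2S: 0.2·6.329 = 1.266 in (exactly 100/79)
P − Ia = 5.490 − 1.266 = 33371/7900 ≈ 4.224 in (> 0, runoff occurs)
Q: (33371/7900)² ÷ (83371/7900) = 1113623641/658630900 in (≈ 1.691 in)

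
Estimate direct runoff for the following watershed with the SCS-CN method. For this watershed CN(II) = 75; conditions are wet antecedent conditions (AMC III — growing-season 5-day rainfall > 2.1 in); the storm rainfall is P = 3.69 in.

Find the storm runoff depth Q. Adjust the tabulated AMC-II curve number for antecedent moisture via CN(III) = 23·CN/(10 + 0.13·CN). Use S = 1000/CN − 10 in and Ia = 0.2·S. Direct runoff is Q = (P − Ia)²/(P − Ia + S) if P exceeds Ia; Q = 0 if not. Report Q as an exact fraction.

Q = 550418521/230880900 in ≈ 2.384 in

Wet (AMC III): CN(III) = 23·75/(10 + 0.13·75) = 1725/(79/4) = 6900/79 ≈ 87.342
Retention S: 1000/CN − 10 with CN=87.342 → S = 100/69 ≈ 1.449 in
Ia = 0.2·(100/69) = 20/69 in ≈ 0.290 in
Since P=3.690 > Ia=0.290: effective rainfall P−Ia = 23461/6900 in
Q: (23461/6900)² ÷ (33461/6900) = 550418521/230880900 in (≈ 2.384 in)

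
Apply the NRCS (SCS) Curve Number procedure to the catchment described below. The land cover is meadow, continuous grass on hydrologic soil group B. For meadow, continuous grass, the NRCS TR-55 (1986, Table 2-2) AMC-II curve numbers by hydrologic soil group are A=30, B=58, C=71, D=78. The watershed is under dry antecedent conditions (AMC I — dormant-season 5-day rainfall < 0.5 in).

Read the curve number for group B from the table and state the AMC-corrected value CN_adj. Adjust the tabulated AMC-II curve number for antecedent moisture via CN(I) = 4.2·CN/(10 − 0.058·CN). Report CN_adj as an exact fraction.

CN_adj = 2900/79 ≈ 36.709

NRCS table: meadow, continuous grass, soil group B → CN(II) = 58
Dry (AMC I): CN(I) = 4.2·58/(10 − 0.058·58) = (1218/5)/(1659/250) = 2900/79 ≈ 36.709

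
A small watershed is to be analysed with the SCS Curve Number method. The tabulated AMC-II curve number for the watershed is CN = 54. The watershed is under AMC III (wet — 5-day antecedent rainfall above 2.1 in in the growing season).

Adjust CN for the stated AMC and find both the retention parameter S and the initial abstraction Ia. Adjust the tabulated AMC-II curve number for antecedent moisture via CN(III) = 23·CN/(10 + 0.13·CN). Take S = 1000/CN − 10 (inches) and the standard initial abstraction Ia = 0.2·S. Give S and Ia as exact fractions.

Adjust CN=54 to AMC III: 23·54/(10 + 0.13·54) → 1242 ÷ (851/50) = 2700/37 ≈ 72.973
Retention S: 1000/CN − 10 with CN=72.973 → S = 100/27 ≈ 3.704 in
Ia = 0.2·(100/27) = 20/27 in ≈ 0.741 in

S = 100/27 in ≈ 3.704 in; Ia = 20/27 in ≈ 0.741 in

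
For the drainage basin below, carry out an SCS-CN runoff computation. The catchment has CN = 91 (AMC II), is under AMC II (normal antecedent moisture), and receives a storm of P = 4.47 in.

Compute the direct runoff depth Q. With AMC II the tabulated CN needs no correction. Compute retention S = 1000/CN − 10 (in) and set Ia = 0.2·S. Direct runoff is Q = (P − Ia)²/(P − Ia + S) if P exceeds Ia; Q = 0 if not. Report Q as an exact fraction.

Q = 503807043/145226900 in ≈ 3.469 in

AMC II — tabulated CN = 91 applies directly.
S = 1000/91 − 10 = 90/91 in ≈ 0.989 in
Ia = 0.2S: 0.2·0.989 = 0.198 in (exactly 18/91)
Since P=4.470 > Ia=0.198: effective rainfall P−Ia = 38877/9100 in
Q: (38877/9100)² ÷ (47877/9100) = 503807043/145226900 in (≈ 3.469 in)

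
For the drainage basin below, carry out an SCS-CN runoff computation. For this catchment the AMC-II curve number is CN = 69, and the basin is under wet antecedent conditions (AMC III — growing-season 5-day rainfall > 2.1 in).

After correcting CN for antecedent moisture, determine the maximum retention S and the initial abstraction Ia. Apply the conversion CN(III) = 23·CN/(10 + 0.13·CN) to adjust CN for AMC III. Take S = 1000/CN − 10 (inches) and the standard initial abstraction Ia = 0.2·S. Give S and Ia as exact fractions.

Wet (AMC III): CN(III) = 23·69/(10 + 0.13·69) = 1587/(1897/100) = 158700/1897 ≈ 83.658
S = 1000/(158700/1897) − 10 = 3100/1587 in ≈ 1.953 in
Initial abstraction Ia = S/5 = (3100/1587)/5 = 620/1587 ≈ 0.391 in

S = 3100/1587 in ≈ 1.953 in; Ia = 620/1587 in ≈ 0.391 in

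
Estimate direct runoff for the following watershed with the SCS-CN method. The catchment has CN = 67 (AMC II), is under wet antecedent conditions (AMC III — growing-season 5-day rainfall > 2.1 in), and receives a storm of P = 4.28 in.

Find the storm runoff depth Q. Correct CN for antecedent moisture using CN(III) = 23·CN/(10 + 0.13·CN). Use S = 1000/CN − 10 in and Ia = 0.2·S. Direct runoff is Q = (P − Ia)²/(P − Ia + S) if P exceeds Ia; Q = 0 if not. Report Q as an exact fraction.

Q = 22018701769/8894921675 in ≈ 2.475 in

Adjust CN=67 to AMC III: 23·67/(10 + 0.13·67) → 1541 ÷ (1871/100) = 154100/1871 ≈ 82.362
S = 1000/(154100/1871) − 10 = 3300/1541 in ≈ 2.141 in
Ia = 0.2·(3300/1541) = 660/1541 in ≈ 0.428 in
Since P=4.280 > Ia=0.428: effective rainfall P−Ia = 148387/38525 in
Q = (148387/38525)²/((148387/38525) + 3300/1541) = (22018701769/1484175625)/(230887/38525) = 22018701769/8894921675 in ≈ 2.475 in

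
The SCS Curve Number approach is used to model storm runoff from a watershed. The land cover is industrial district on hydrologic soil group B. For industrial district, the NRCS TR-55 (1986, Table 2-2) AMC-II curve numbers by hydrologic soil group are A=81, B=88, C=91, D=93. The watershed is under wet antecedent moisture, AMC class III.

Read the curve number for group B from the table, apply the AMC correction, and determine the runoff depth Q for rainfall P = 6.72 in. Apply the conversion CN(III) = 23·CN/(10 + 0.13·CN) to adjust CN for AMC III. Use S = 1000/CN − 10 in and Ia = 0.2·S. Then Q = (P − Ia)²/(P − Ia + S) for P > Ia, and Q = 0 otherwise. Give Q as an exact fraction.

NRCS table: industrial district, soil group B → CN(II) = 88
Adjust CN=88 to AMC III: 23·88/(10 + 0.13·88) → 2024 ÷ (536/25) = 6325/67 ≈ 94.403
Max retention: S = 1000/(6325/67) − 10 = 150/253 in (≈ 0.593 in)
Ia = 0.2·(150/253) = 30/253 in ≈ 0.119 in
Excess rainfall: 6.720 − 0.119 = 6.601 in; P > Ia so Q > 0
Runoff Q = (P−Ia)²/(P−Ia+S) = (6.601)²/(6.601+0.593) = 48427681/7994800 ≈ 6.057 in

Q = 48427681/7994800 in ≈ 6.057 in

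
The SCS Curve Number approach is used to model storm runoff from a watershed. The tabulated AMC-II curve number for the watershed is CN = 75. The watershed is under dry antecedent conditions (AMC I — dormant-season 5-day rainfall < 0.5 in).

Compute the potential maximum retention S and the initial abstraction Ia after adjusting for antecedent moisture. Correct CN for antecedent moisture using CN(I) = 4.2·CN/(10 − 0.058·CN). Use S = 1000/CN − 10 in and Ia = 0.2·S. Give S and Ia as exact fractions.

S = 500/63 in ≈ 7.937 in; Ia = 100/63 in ≈ 1.587 in

Adjust CN=75 to AMC I: 4.2·75/(10 − 0.058·75) → 315 ÷ (113/20) = 6300/113 ≈ 55.752
Max retention: S = 1000/(6300/113) − 10 = 500/63 in (≈ 7.937 in)
Ia = 0.2S: 0.2·7.937 = 1.587 in (exactly 100/63)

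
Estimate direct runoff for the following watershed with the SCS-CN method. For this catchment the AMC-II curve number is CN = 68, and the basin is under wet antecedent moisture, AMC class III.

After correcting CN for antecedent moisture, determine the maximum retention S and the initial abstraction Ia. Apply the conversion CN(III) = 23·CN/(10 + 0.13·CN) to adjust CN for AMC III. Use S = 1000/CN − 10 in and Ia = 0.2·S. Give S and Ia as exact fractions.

S = 800/391 in ≈ 2.046 in; Ia = 160/391 in ≈ 0.409 in

CN(III) from CN(II)=68: (23·68)/(10 + 0.13·68) = 39100/471 ≈ 83.015
S = 1000/(39100/471) − 10 = 800/391 in ≈ 2.046 in
Ia = 0.2S: 0.2·2.046 = 0.409 in (exactly 160/391)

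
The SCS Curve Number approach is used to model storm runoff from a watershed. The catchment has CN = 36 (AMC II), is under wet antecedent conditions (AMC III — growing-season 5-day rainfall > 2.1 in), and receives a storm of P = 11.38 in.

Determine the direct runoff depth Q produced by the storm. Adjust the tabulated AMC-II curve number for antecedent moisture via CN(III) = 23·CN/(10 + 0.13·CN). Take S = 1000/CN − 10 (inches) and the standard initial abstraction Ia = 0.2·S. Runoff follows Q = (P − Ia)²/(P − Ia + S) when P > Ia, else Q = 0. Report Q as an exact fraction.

Q = 10359779089/1881454050 in ≈ 5.506 in

Wet (AMC III): CN(III) = 23·36/(10 + 0.13·36) = 828/(367/25) = 20700/367 ≈ 56.403
S = 1000/(20700/367) − 10 = 1600/207 in ≈ 7.729 in
Ia = 0.2S: 0.2·7.729 = 1.546 in (exactly 320/207)
P − Ia = 11.380 − 1.546 = 101783/10350 ≈ 9.834 in (> 0, runoff occurs)
Q = (101783/10350)²/((101783/10350) + 1600/207) = (10359779089/107122500)/(181783/10350) = 10359779089/1881454050 in ≈ 5.506 in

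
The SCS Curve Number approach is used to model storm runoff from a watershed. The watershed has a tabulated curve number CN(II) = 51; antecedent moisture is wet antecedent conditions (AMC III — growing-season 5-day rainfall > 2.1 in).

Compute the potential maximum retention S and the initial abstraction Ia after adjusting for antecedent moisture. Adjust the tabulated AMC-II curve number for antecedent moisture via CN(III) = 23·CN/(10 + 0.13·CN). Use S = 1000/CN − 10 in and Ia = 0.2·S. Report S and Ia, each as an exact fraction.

CN(III) from CN(II)=51: (23·51)/(10 + 0.13·51) = 117300/1663 ≈ 70.535
Retention S: 1000/CN − 10 with CN=70.535 → S = 4900/1173 ≈ 4.177 in
Ia = 0.2·(4900/1173) = 980/1173 in ≈ 0.835 in

S = 4900/1173 in ≈ 4.177 in; Ia = 980/1173 in ≈ 0.835 in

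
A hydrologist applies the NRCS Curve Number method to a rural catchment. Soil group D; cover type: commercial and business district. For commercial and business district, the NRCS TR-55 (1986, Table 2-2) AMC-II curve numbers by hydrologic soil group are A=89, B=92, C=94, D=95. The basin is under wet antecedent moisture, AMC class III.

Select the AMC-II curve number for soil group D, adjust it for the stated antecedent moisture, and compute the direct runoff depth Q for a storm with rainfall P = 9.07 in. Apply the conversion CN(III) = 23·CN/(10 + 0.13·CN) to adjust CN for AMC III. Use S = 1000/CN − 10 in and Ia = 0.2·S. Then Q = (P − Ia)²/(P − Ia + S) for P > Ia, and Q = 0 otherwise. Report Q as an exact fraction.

Q = 155519020881/17670488300 in ≈ 8.801 in

NRCS table: commercial and business district, soil group D → CN(II) = 95
CN(III) from CN(II)=95: (23·95)/(10 + 0.13·95) = 43700/447 ≈ 97.763
Max retention: S = 1000/(43700/447) − 10 = 100/437 in (≈ 0.229 in)
Ia = 0.2·(100/437) = 20/437 in ≈ 0.046 in
Since P=9.070 > Ia=0.046: effective rainfall P−Ia = 394359/43700 in
Q: (394359/43700)² ÷ (404359/43700) = 155519020881/17670488300 in (≈ 8.801 in)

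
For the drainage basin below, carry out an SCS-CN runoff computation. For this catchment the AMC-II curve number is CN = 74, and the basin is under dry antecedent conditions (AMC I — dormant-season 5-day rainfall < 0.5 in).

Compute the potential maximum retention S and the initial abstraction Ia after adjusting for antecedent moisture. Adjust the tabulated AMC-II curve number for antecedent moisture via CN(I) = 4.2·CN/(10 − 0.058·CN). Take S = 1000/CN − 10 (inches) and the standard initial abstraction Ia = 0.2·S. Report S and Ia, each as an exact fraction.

S = 6500/777 in ≈ 8.366 in; Ia = 1300/777 in ≈ 1.673 in

Adjust CN=74 to AMC I: 4.2·74/(10 − 0.058·74) → (1554/5) ÷ (1427/250) = 77700/1427 ≈ 54.450
S = 1000/(77700/1427) − 10 = 6500/777 in ≈ 8.366 in
Ia = 0.2S: 0.2·8.366 = 1.673 in (exactly 1300/777)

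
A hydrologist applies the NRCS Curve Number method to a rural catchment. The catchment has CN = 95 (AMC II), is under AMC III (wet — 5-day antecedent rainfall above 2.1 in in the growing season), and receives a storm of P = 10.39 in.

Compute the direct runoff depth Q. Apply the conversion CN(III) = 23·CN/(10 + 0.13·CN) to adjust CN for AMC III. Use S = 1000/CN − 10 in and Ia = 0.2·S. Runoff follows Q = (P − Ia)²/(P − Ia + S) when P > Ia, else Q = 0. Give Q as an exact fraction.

Adjust CN=95 to AMC III: 23·95/(10 + 0.13·95) → 2185 ÷ (447/20) = 43700/447 ≈ 97.763
Max retention: S = 1000/(43700/447) − 10 = 100/437 in (≈ 0.229 in)
Ia = 0.2S: 0.2·0.229 = 0.046 in (exactly 20/437)
Since P=10.390 > Ia=0.046: effective rainfall P−Ia = 452043/43700 in
Runoff Q = (P−Ia)²/(P−Ia+S) = (10.344)²/(10.344+0.229) = 204342873849/20191279100 ≈ 10.120 in

Q = 204342873849/20191279100 in ≈ 10.120 in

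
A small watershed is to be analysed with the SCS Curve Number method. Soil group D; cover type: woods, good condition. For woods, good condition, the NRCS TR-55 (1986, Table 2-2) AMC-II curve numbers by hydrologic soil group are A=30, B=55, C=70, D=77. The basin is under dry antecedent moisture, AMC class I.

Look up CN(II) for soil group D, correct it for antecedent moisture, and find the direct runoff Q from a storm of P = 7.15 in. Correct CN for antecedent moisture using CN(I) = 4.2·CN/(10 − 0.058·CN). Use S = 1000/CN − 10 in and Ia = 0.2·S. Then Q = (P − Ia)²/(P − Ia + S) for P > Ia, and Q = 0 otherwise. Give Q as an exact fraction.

NRCS table: woods, good condition, soil group D → CN(II) = 77
Adjust CN=77 to AMC I: 4.2·77/(10 − 0.058·77) → (1617/5) ÷ (2767/500) = 161700/2767 ≈ 58.439
Max retention: S = 1000/(161700/2767) − 10 = 11500/1617 in (≈ 7.112 in)
Ia = 0.2S: 0.2·7.112 = 1.422 in (exactly 2300/1617)
Since P=7.150 > Ia=1.422: effective rainfall P−Ia = 185231/32340 in
Runoff Q = (P−Ia)²/(P−Ia+S) = (5.728)²/(5.728+7.112) = 34310523361/13428570540 ≈ 2.555 in

Q = 34310523361/13428570540 in ≈ 2.555 in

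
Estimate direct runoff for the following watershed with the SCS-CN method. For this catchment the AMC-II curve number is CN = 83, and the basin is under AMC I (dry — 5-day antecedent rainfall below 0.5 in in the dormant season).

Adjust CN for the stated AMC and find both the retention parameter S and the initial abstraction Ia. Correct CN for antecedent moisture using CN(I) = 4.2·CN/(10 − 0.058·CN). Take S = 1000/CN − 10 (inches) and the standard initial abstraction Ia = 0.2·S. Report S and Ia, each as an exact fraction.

S = 8500/1743 in ≈ 4.877 in; Ia = 1700/1743 in ≈ 0.975 in

Dry (AMC I): CN(I) = 4.2·83/(10 − 0.058·83) = (1743/5)/(2593/500) = 174300/2593 ≈ 67.219
Max retention: S = 1000/(174300/2593) − 10 = 8500/1743 in (≈ 4.877 in)
Initial abstraction Ia = S/5 = (8500/1743)/5 = 1700/1743 ≈ 0.975 in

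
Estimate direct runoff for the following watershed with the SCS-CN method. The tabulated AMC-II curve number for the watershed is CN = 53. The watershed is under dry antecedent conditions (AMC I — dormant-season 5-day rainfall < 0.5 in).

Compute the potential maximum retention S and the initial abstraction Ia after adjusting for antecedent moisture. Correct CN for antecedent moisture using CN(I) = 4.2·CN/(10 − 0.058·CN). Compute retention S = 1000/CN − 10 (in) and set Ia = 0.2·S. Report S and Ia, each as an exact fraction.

CN(I) from CN(II)=53: (4.2·53)/(10 − 0.058·53) = 111300/3463 ≈ 32.140
Retention S: 1000/CN − 10 with CN=32.140 → S = 23500/1113 ≈ 21.114 in
Ia = 0.2·(23500/1113) = 4700/1113 in ≈ 4.223 in

S = 23500/1113 in ≈ 21.114 in; Ia = 4700/1113 in ≈ 4.223 in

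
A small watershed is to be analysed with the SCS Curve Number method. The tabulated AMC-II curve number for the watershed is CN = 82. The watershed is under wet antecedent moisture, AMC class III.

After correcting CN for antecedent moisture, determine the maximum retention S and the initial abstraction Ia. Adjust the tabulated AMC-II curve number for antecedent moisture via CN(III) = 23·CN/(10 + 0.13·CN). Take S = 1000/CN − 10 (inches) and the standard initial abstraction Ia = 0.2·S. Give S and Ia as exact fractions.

S = 900/943 in ≈ 0.954 in; Ia = 180/943 in ≈ 0.191 in

CN(III) from CN(II)=82: (23·82)/(10 + 0.13·82) = 94300/1033 ≈ 91.288
S = 1000/(94300/1033) − 10 = 900/943 in ≈ 0.954 in
Ia = 0.2·(900/943) = 180/943 in ≈ 0.191 in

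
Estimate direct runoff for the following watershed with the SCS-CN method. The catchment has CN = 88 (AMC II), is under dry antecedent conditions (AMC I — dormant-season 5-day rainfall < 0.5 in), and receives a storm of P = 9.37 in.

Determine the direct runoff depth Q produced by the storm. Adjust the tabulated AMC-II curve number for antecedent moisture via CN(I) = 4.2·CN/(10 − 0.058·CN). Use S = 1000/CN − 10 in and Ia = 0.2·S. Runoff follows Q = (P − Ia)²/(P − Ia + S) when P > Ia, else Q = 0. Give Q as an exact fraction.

Q = 4508988201/709547300 in ≈ 6.355 in

Dry (AMC I): CN(I) = 4.2·88/(10 − 0.058·88) = (1848/5)/(612/125) = 3850/51 ≈ 75.490
Retention S: 1000/CN − 10 with CN=75.490 → S = 250/77 ≈ 3.247 in
Ia = 0.2S: 0.2·3.247 = 0.649 in (exactly 50/77)
Excess rainfall: 9.370 − 0.649 = 8.721 in; P > Ia so Q > 0
Runoff Q = (P−Ia)²/(P−Ia+S) = (8.721)²/(8.721+3.247) = 4508988201/709547300 ≈ 6.355 in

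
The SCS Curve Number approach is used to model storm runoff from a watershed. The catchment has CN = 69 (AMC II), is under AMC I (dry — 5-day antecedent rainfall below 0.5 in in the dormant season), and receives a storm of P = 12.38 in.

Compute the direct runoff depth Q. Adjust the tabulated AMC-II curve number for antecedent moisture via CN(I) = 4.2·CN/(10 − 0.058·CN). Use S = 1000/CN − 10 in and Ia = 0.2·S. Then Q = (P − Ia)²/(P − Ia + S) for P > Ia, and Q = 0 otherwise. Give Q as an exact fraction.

Adjust CN=69 to AMC I: 4.2·69/(10 − 0.058·69) → (1449/5) ÷ (2999/500) = 144900/2999 ≈ 48.316
S = 1000/(144900/2999) − 10 = 15500/1449 in ≈ 10.697 in
Initial abstraction Ia = S/5 = (15500/1449)/5 = 3100/1449 ≈ 2.139 in
Excess rainfall: 12.380 − 2.139 = 10.241 in; P > Ia so Q > 0
Runoff Q = (P−Ia)²/(P−Ia+S) = (10.241)²/(10.241+10.697) = 550461608761/109901650950 ≈ 5.009 in

Q = 550461608761/109901650950 in ≈ 5.009 in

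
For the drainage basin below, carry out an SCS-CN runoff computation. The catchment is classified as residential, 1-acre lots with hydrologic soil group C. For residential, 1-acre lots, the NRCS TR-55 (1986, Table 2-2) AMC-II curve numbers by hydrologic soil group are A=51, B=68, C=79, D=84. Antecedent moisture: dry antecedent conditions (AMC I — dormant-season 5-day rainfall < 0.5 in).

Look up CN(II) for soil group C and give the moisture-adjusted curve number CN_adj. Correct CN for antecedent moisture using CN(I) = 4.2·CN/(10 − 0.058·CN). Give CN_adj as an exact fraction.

NRCS table: residential, 1-acre lots, soil group C → CN(II) = 79
CN(I) from CN(II)=79: (4.2·79)/(10 − 0.058·79) = 7900/129 ≈ 61.240

CN_adj = 7900/129 ≈ 61.240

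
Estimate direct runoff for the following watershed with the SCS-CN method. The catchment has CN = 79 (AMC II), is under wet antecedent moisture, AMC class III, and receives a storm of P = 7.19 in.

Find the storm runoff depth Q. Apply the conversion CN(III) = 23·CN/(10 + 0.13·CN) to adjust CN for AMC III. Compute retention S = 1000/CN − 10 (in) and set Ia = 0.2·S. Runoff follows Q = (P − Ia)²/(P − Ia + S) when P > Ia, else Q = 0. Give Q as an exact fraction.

Q = 1598765522929/267902659100 in ≈ 5.968 in

Wet (AMC III): CN(III) = 23·79/(10 + 0.13·79) = 1817/(2027/100) = 181700/2027 ≈ 89.640
Max retention: S = 1000/(181700/2027) − 10 = 2100/1817 in (≈ 1.156 in)
Ia = 0.2S: 0.2·1.156 = 0.231 in (exactly 420/1817)
Since P=7.190 > Ia=0.231: effective rainfall P−Ia = 1264423/181700 in
Runoff Q = (P−Ia)²/(P−Ia+S) = (6.959)²/(6.959+1.156) = 1598765522929/267902659100 ≈ 5.968 in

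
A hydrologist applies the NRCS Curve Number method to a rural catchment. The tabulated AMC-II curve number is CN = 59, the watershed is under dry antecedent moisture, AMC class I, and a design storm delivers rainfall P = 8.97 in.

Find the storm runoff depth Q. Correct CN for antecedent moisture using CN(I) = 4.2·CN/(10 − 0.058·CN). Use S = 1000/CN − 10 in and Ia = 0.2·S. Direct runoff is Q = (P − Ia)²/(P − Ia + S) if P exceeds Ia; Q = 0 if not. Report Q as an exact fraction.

Q = 491938112689/340896353700 in ≈ 1.443 in

CN(I) from CN(II)=59: (4.2·59)/(10 − 0.058·59) = 123900/3289 ≈ 37.671
S = 1000/(123900/3289) − 10 = 20500/1239 in ≈ 16.546 in
Ia = 0.2S: 0.2·16.546 = 3.309 in (exactly 4100/1239)
Excess rainfall: 8.970 − 3.309 = 5.661 in; P > Ia so Q > 0
Runoff Q = (P−Ia)²/(P−Ia+S) = (5.661)²/(5.661+16.546) = 491938112689/340896353700 ≈ 1.443 in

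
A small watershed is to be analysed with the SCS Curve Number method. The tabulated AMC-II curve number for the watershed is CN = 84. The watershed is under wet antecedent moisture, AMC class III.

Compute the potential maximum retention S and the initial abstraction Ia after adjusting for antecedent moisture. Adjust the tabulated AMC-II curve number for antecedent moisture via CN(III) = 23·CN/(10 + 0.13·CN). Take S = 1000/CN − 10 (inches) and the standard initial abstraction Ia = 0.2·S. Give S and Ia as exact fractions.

S = 400/483 in ≈ 0.828 in; Ia = 80/483 in ≈ 0.166 in

Adjust CN=84 to AMC III: 23·84/(10 + 0.13·84) → 1932 ÷ (523/25) = 48300/523 ≈ 92.352
S = 1000/(48300/523) − 10 = 400/483 in ≈ 0.828 in
Ia = 0.2·(400/483) = 80/483 in ≈ 0.166 in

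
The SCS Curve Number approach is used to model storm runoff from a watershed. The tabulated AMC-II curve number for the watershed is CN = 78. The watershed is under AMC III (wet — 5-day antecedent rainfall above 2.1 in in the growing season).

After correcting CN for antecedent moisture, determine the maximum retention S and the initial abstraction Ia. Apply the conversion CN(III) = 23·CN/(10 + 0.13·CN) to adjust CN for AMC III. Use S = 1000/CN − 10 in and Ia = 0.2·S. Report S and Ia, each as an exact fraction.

S = 1100/897 in ≈ 1.226 in; Ia = 220/897 in ≈ 0.245 in

CN(III) from CN(II)=78: (23·78)/(10 + 0.13·78) = 89700/1007 ≈ 89.076
S = 1000/(89700/1007) − 10 = 1100/897 in ≈ 1.226 in
Initial abstraction Ia = S/5 = (1100/897)/5 = 220/897 ≈ 0.245 in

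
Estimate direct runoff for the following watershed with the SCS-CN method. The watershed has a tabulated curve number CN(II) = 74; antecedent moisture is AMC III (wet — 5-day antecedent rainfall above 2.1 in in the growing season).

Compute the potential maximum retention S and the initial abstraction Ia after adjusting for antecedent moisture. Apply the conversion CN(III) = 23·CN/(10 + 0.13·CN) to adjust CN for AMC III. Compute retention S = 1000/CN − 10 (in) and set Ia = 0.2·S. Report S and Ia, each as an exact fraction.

S = 1300/851 in ≈ 1.528 in; Ia = 260/851 in ≈ 0.306 in

CN(III) from CN(II)=74: (23·74)/(10 + 0.13·74) = 85100/981 ≈ 86.748
S = 1000/(85100/981) − 10 = 1300/851 in ≈ 1.528 in
Initial abstraction Ia = S/5 = (1300/851)/5 = 260/851 ≈ 0.306 in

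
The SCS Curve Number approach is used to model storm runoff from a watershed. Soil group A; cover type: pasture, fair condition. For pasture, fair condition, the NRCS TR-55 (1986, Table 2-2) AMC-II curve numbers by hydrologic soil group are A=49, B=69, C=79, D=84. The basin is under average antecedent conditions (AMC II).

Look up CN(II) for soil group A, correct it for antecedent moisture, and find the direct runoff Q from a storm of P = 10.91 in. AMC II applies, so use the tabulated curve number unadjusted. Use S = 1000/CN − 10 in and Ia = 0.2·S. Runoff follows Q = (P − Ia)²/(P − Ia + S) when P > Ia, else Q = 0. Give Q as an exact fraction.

Q = 1871341081/461869100 in ≈ 4.052 in

NRCS table: pasture, fair condition, soil group A → CN(II) = 49
CN(II) = 49; AMC II needs no correction.
S = 1000/49 − 10 = 510/49 in ≈ 10.408 in
Ia = 0.2S: 0.2·10.408 = 2.082 in (exactly 102/49)
Since P=10.910 > Ia=2.082: effective rainfall P−Ia = 43259/4900 in
Runoff Q = (P−Ia)²/(P−Ia+S) = (8.828)²/(8.828+10.408) = 1871341081/461869100 ≈ 4.052 in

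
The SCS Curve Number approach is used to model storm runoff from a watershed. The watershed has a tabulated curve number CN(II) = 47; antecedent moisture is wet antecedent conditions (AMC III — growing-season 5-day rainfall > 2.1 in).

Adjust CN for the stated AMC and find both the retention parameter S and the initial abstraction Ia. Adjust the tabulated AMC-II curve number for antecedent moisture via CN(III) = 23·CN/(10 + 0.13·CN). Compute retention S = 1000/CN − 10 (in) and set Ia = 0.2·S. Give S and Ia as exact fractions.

S = 5300/1081 in ≈ 4.903 in; Ia = 1060/1081 in ≈ 0.981 in

Wet (AMC III): CN(III) = 23·47/(10 + 0.13·47) = 1081/(1611/100) = 108100/1611 ≈ 67.101
Retention S: 1000/CN − 10 with CN=67.101 → S = 5300/1081 ≈ 4.903 in
Ia = 0.2S: 0.2·4.903 = 0.981 in (exactly 1060/1081)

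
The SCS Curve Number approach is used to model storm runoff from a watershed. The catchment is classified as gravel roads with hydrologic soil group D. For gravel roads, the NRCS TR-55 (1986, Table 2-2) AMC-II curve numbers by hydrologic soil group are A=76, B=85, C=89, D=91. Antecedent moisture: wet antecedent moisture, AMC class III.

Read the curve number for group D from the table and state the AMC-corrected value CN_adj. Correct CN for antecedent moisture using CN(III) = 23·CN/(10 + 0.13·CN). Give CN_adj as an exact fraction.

NRCS table: gravel roads, soil group D → CN(II) = 91
Wet (AMC III): CN(III) = 23·91/(10 + 0.13·91) = 2093/(2183/100) = 209300/2183 ≈ 95.877

CN_adj = 209300/2183 ≈ 95.877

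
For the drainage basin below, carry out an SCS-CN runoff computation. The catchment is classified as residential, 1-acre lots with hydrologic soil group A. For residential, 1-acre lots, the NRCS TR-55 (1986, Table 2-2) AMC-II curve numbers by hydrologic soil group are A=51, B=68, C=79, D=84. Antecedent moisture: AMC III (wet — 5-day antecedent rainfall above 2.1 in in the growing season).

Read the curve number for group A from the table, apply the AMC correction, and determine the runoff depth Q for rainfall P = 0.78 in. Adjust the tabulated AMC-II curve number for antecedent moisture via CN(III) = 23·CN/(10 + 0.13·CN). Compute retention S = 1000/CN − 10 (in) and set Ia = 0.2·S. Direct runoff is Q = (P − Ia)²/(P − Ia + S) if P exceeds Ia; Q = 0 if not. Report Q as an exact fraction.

NRCS table: residential, 1-acre lots, soil group A → CN(II) = 51
Wet (AMC III): CN(III) = 23·51/(10 + 0.13·51) = 1173/(1663/100) = 117300/1663 ≈ 70.535
Retention S: 1000/CN − 10 with CN=70.535 → S = 4900/1173 ≈ 4.177 in
Initial abstraction Ia = S/5 = (4900/1173)/5 = 980/1173 ≈ 0.835 in
P = 0.780 ≤ Ia = 0.835 in: entire storm abstracted, Q = 0.

Q = 0 in ≈ 0.000 in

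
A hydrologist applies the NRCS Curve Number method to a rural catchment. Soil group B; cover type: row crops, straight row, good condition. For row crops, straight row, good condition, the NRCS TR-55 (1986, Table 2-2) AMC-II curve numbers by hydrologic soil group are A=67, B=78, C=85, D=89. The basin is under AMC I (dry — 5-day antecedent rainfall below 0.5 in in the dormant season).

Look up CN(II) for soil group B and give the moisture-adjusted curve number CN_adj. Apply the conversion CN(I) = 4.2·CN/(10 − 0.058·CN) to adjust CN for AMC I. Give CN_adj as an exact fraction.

NRCS table: row crops, straight row, good condition, soil group B → CN(II) = 78
CN(I) from CN(II)=78: (4.2·78)/(10 − 0.058·78) = 81900/1369 ≈ 59.825

CN_adj = 81900/1369 ≈ 59.825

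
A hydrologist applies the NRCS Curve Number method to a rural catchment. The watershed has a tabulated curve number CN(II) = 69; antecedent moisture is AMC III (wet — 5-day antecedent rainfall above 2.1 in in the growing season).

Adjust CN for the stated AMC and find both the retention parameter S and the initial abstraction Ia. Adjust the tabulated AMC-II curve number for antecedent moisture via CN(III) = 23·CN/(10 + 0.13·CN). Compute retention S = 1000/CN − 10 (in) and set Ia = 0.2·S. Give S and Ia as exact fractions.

CN(III) from CN(II)=69: (23·69)/(10 + 0.13·69) = 158700/1897 ≈ 83.658
S = 1000/(158700/1897) − 10 = 3100/1587 in ≈ 1.953 in
Initial abstraction Ia = S/5 = (3100/1587)/5 = 620/1587 ≈ 0.391 in

S = 3100/1587 in ≈ 1.953 in; Ia = 620/1587 in ≈ 0.391 in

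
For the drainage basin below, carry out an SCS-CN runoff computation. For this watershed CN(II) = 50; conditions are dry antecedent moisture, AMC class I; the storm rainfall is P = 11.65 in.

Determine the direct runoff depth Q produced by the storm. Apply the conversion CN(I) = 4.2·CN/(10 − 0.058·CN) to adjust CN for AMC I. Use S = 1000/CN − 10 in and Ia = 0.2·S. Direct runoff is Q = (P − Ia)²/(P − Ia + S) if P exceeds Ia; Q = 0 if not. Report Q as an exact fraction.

Q = 8369449/5415060 in ≈ 1.546 in

CN(I) from CN(II)=50: (4.2·50)/(10 − 0.058·50) = 2100/71 ≈ 29.577
Max retention: S = 1000/(2100/71) − 10 = 500/21 in (≈ 23.810 in)
Initial abstraction Ia = S/5 = (500/21)/5 = 100/21 ≈ 4.762 in
P − Ia = 11.650 − 4.762 = 2893/420 ≈ 6.888 in (> 0, runoff occurs)
Q: (2893/420)² ÷ (12893/420) = 8369449/5415060 in (≈ 1.546 in)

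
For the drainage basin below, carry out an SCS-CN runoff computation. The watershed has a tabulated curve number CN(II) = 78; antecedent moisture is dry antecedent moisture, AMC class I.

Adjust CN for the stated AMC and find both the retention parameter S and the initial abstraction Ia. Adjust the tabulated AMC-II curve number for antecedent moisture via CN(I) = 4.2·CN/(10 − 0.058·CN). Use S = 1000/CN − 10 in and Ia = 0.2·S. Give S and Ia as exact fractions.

Adjust CN=78 to AMC I: 4.2·78/(10 − 0.058·78) → (1638/5) ÷ (1369/250) = 81900/1369 ≈ 59.825
S = 1000/(81900/1369) − 10 = 5500/819 in ≈ 6.716 in
Ia = 0.2S: 0.2·6.716 = 1.343 in (exactly 1100/819)

S = 5500/819 in ≈ 6.716 in; Ia = 1100/819 in ≈ 1.343 in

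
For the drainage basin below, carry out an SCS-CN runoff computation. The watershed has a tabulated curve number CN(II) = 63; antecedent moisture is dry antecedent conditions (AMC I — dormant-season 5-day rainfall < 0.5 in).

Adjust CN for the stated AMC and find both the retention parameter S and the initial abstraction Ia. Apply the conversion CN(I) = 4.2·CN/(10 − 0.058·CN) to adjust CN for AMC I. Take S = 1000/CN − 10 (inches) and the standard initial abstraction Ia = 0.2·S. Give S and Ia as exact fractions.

Adjust CN=63 to AMC I: 4.2·63/(10 − 0.058·63) → (1323/5) ÷ (3173/500) = 132300/3173 ≈ 41.696
S = 1000/(132300/3173) − 10 = 18500/1323 in ≈ 13.983 in
Initial abstraction Ia = S/5 = (18500/1323)/5 = 3700/1323 ≈ 2.797 in

S = 18500/1323 in ≈ 13.983 in; Ia = 3700/1323 in ≈ 2.797 in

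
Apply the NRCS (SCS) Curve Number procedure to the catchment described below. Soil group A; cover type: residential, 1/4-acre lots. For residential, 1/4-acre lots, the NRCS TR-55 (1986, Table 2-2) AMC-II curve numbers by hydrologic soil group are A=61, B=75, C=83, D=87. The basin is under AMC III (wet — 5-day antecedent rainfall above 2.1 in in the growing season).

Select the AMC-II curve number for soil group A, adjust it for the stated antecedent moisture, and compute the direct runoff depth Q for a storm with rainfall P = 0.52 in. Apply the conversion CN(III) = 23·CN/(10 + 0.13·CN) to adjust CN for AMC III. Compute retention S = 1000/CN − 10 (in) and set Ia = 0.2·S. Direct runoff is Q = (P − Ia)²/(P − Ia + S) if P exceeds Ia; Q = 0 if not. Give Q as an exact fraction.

Q = 0 in ≈ 0.000 in

NRCS table: residential, 1/4-acre lots, soil group A → CN(II) = 61
CN(III) from CN(II)=61: (23·61)/(10 + 0.13·61) = 140300/1793 ≈ 78.249
Retention S: 1000/CN − 10 with CN=78.249 → S = 3900/1403 ≈ 2.780 in
Ia = 0.2·(3900/1403) = 780/1403 in ≈ 0.556 in
P = 0.520 ≤ Ia = 0.556 in: entire storm abstracted, Q = 0.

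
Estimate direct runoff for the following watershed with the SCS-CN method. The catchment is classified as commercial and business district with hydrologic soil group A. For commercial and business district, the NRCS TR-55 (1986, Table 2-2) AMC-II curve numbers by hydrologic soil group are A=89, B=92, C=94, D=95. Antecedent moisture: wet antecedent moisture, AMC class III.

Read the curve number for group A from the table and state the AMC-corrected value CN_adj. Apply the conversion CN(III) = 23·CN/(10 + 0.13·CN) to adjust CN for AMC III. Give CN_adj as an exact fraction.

CN_adj = 204700/2157 ≈ 94.900

NRCS table: commercial and business district, soil group A → CN(II) = 89
Wet (AMC III): CN(III) = 23·89/(10 + 0.13·89) = 2047/(2157/100) = 204700/2157 ≈ 94.900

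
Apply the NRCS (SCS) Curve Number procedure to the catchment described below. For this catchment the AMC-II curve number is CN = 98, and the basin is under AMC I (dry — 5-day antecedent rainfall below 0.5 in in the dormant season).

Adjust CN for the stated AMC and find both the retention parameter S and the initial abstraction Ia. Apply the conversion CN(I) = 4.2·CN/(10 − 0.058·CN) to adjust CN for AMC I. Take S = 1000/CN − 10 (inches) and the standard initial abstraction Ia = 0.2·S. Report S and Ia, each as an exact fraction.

S = 500/1029 in ≈ 0.486 in; Ia = 100/1029 in ≈ 0.097 in

Dry (AMC I): CN(I) = 4.2·98/(10 − 0.058·98) = (2058/5)/(1079/250) = 102900/1079 ≈ 95.366
Max retention: S = 1000/(102900/1079) − 10 = 500/1029 in (≈ 0.486 in)
Initial abstraction Ia = S/5 = (500/1029)/5 = 100/1029 ≈ 0.097 in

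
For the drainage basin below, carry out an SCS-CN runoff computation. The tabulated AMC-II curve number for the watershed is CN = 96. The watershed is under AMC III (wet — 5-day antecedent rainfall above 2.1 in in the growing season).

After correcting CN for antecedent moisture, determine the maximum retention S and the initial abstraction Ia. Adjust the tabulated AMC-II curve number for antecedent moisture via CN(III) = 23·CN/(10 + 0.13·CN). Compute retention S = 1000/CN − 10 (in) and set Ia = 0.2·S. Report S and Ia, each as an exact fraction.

S = 25/138 in ≈ 0.181 in; Ia = 5/138 in ≈ 0.036 in

Wet (AMC III): CN(III) = 23·96/(10 + 0.13·96) = 2208/(562/25) = 27600/281 ≈ 98.221
S = 1000/(27600/281) − 10 = 25/138 in ≈ 0.181 in
Ia = 0.2·(25/138) = 5/138 in ≈ 0.036 in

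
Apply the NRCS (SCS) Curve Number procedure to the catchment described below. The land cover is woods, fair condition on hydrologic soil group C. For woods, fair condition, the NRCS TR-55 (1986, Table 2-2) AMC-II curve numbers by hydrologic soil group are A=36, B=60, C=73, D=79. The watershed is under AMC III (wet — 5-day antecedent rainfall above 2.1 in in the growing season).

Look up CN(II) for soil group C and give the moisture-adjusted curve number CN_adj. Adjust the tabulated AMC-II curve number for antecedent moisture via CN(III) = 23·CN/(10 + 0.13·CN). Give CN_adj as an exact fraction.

CN_adj = 167900/1949 ≈ 86.147

NRCS table: woods, fair condition, soil group C → CN(II) = 73
CN(III) from CN(II)=73: (23·73)/(10 + 0.13·73) = 167900/1949 ≈ 86.147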